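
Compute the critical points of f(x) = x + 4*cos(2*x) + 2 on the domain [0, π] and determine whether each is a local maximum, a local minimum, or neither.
f'(x) = 1 - 8*sin(2*x)

Solve f'(x) = 0 on [0, π]:
  f'(x) = 0 ⇔ sin(2*x) = 1/8, i.e. 2*x = arcsin(1/8) + 2nπ or 2*x = π − arcsin(1/8) + 2nπ; keep the solutions lying in [0, π].
  ⇒ x = asin(1/8)/2 ≈ 0.0627, -asin(1/8)/2 + pi/2 ≈ 1.5081

f''(x) = -16*cos(2*x)
Second-derivative test at each critical point:
  f''(0.0627) = -15.8745 < 0 → local maximum
  f''(1.5081) = 15.8745 > 0 → local minimum

Critical points: x = asin(1/8)/2 ≈ 0.0627 (local maximum); x = -asin(1/8)/2 + pi/2 ≈ 1.5081 (local minimum)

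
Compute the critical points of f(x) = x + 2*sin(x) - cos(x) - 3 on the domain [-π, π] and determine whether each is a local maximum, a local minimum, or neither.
f'(x) = sin(x) + 2*cos(x) + 1

Solve f'(x) = 0 on [-π, π]:
  f'(x) = 0 ⇔ sin(x) + 2*cos(x) = -1. Write the left side as R·cos(x + φ) with R = √(2² + (-1)²) = sqrt(5), cos φ = 2*sqrt(5)/5, sin φ = -sqrt(5)/5; then cos(x + φ) = -sqrt(5)/5. Solve for x and keep the solutions lying in [-π, π].
  ⇒ x = -pi/2 ≈ -1.5708, pi - atan(3/4) ≈ 2.4981

f''(x) = -2*sin(x) + cos(x)
Second-derivative test at each critical point:
  f''(-1.5708) = 2 > 0 → local minimum
  f''(2.4981) = -2 < 0 → local maximum

Critical points: x = -pi/2 ≈ -1.5708 (local minimum); x = pi - atan(3/4) ≈ 2.4981 (local maximum)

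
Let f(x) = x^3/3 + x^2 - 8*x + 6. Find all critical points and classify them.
f'(x) = x^2 + 2*x - 8

Solve f'(x) = 0:
  Factor: x^2 + 2*x - 8 = (x - 2)*(x + 4) = 0.
  ⇒ x = -4, 2

f''(x) = 2*x + 2
Second-derivative test at each critical point:
  f''(-4) = -6 < 0 → local maximum
  f''(2) = 6 > 0 → local minimum

Critical points: x = -4 (local maximum); x = 2 (local minimum)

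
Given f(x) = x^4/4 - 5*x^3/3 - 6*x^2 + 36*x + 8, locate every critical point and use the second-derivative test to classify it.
f'(x) = x^3 - 5*x^2 - 12*x + 36

Solve f'(x) = 0:
  Factor: x^3 - 5*x^2 - 12*x + 36 = (x - 6)*(x - 2)*(x + 3) = 0.
  ⇒ x = -3, 2, 6

f''(x) = 3*x^2 - 10*x - 12
Second-derivative test at each critical point:
  f''(-3) = 45 > 0 → local minimum
  f''(2) = -20 < 0 → local maximum
  f''(6) = 36 > 0 → local minimum

Critical points: x = -3 (local minimum); x = 2 (local maximum); x = 6 (local minimum)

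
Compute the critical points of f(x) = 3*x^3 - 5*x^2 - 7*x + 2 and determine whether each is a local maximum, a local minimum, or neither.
f'(x) = 9*x^2 - 10*x - 7

Solve f'(x) = 0:
  9*x^2 - 10*x - 7 = 0 has no rational roots; quadratic formula: x = (10 ± √352)/18.
  ⇒ x = 5/9 - 2*sqrt(22)/9 ≈ -0.4868, 5/9 + 2*sqrt(22)/9 ≈ 1.5979

f''(x) = 18*x - 10
Second-derivative test at each critical point:
  f''(-0.4868) = -18.7617 < 0 → local maximum
  f''(1.5979) = 18.7617 > 0 → local minimum

Critical points: x = 5/9 - 2*sqrt(22)/9 ≈ -0.4868 (local maximum); x = 5/9 + 2*sqrt(22)/9 ≈ 1.5979 (local minimum)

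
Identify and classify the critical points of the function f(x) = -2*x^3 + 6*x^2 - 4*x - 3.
f'(x) = -6*x^2 + 12*x - 4

Solve f'(x) = 0:
  Factor: -6*x^2 + 12*x - 4 = -2*(3*x^2 - 6*x + 2); 3*x^2 - 6*x + 2 = 0 has no rational roots; quadratic formula: x = (6 ± √12)/6.
  ⇒ x = 1 - sqrt(3)/3 ≈ 0.4226, sqrt(3)/3 + 1 ≈ 1.5774

f''(x) = 12 - 12*x
Second-derivative test at each critical point:
  f''(0.4226) = 6.9282 > 0 → local minimum
  f''(1.5774) = -6.9282 < 0 → local maximum

Critical points: x = 1 - sqrt(3)/3 ≈ 0.4226 (local minimum); x = sqrt(3)/3 + 1 ≈ 1.5774 (local maximum)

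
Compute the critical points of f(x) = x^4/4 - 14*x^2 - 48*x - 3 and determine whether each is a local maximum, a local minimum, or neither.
f'(x) = x^3 - 28*x - 48

Solve f'(x) = 0:
  Factor: x^3 - 28*x - 48 = (x - 6)*(x + 2)*(x + 4) = 0.
  ⇒ x = -4, -2, 6

f''(x) = 3*x^2 - 28
Second-derivative test at each critical point:
  f''(-4) = 20 > 0 → local minimum
  f''(-2) = -16 < 0 → local maximum
  f''(6) = 80 > 0 → local minimum

Critical points: x = -4 (local minimum); x = -2 (local maximum); x = 6 (local minimum)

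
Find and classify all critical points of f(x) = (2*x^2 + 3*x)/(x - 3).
f'(x) = (2*x^2 - 12*x - 9)/(x^2 - 6*x + 9)

Solve f'(x) = 0:
  f'(x) = (2*x^2 - 12*x - 9)/(x - 3)^2; the denominator is positive wherever f is defined, so f'(x) = 0 ⇔ 2*x^2 - 12*x - 9 = 0.
  2*x^2 - 12*x - 9 = 0 has no rational roots; quadratic formula: x = (12 ± √216)/4.
  ⇒ x = 3 - 3*sqrt(6)/2 ≈ -0.6742, 3 + 3*sqrt(6)/2 ≈ 6.6742

f''(x) = 54/(x^3 - 9*x^2 + 27*x - 27)
Second-derivative test at each critical point:
  f''(-0.6742) = -1.0887 < 0 → local maximum
  f''(6.6742) = 1.0887 > 0 → local minimum

Critical points: x = 3 - 3*sqrt(6)/2 ≈ -0.6742 (local maximum); x = 3 + 3*sqrt(6)/2 ≈ 6.6742 (local minimum)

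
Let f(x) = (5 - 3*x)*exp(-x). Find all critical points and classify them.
f'(x) = (3*x - 8)*exp(-x)

Solve f'(x) = 0:
  f'(x) = (3*x - 8)·exp(-x) and exp(-x) > 0 for every x, so f'(x) = 0 ⇔ 3*x - 8 = 0.
  3*x - 8 = 0.
  ⇒ x = 8/3

f''(x) = (11 - 3*x)*exp(-x)
Second-derivative test at each critical point:
  f''(8/3) = 0.2085 > 0 → local minimum

Critical points: x = 8/3 (local minimum)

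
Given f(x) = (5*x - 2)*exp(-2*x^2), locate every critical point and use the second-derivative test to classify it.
f'(x) = (-4*x*(5*x - 2) + 5)*exp(-2*x^2)

Solve f'(x) = 0:
  f'(x) = (-20*x^2 + 8*x + 5)·exp(-2*x^2) and exp(-2*x^2) > 0 for every x, so f'(x) = 0 ⇔ -20*x^2 + 8*x + 5 = 0.
  20*x^2 - 8*x - 5 = 0 has no rational roots; quadratic formula: x = (8 ± √464)/40.
  ⇒ x = 1/5 - sqrt(29)/10 ≈ -0.3385, 1/5 + sqrt(29)/10 ≈ 0.7385

f''(x) = 4*(4*x^2*(5*x - 2) - 15*x + 2)*exp(-2*x^2)
Second-derivative test at each critical point:
  f''(-0.3385) = 17.1287 > 0 → local minimum
  f''(0.7385) = -7.2364 < 0 → local maximum

Critical points: x = 1/5 - sqrt(29)/10 ≈ -0.3385 (local minimum); x = 1/5 + sqrt(29)/10 ≈ 0.7385 (local maximum)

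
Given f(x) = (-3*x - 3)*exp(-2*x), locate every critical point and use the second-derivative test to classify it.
f'(x) = 3*(2*x + 1)*exp(-2*x)

Solve f'(x) = 0:
  f'(x) = (6*x + 3)·exp(-2*x) and exp(-2*x) > 0 for every x, so f'(x) = 0 ⇔ 6*x + 3 = 0.
  Factor: 6*x + 3 = 3*(2*x + 1) = 0.
  ⇒ x = -1/2

f''(x) = -12*x*exp(-2*x)
Second-derivative test at each critical point:
  f''(-1/2) = 16.3097 > 0 → local minimum

Critical points: x = -1/2 (local minimum)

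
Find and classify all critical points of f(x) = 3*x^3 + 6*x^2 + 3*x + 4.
f'(x) = 9*x^2 + 12*x + 3

Solve f'(x) = 0:
  Factor: 9*x^2 + 12*x + 3 = 3*(x + 1)*(3*x + 1) = 0.
  ⇒ x = -1, -1/3

f''(x) = 18*x + 12
Second-derivative test at each critical point:
  f''(-1) = -6 < 0 → local maximum
  f''(-1/3) = 6 > 0 → local minimum

Critical points: x = -1 (local maximum); x = -1/3 (local minimum)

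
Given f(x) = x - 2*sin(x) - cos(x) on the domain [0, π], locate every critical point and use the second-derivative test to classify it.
f'(x) = sin(x) - 2*cos(x) + 1

Solve f'(x) = 0 on [0, π]:
  f'(x) = 0 ⇔ sin(x) - 2*cos(x) = -1. Write the left side as R·cos(x + φ) with R = √((-2)² + (-1)²) = sqrt(5), cos φ = -2*sqrt(5)/5, sin φ = -sqrt(5)/5; then cos(x + φ) = -sqrt(5)/5. Solve for x and keep the solutions lying in [0, π].
  ⇒ x = atan(3/4) ≈ 0.6435

f''(x) = 2*sin(x) + cos(x)
Second-derivative test at each critical point:
  f''(0.6435) = 2 > 0 → local minimum

Critical points: x = atan(3/4) ≈ 0.6435 (local minimum)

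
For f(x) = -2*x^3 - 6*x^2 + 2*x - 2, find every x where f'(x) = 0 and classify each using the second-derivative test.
f'(x) = -6*x^2 - 12*x + 2

Solve f'(x) = 0:
  Factor: -6*x^2 - 12*x + 2 = -2*(3*x^2 + 6*x - 1); 3*x^2 + 6*x - 1 = 0 has no rational roots; quadratic formula: x = (-6 ± √48)/6.
  ⇒ x = -2*sqrt(3)/3 - 1 ≈ -2.1547, -1 + 2*sqrt(3)/3 ≈ 0.1547

f''(x) = -12*x - 12
Second-derivative test at each critical point:
  f''(-2.1547) = 13.8564 > 0 → local minimum
  f''(0.1547) = -13.8564 < 0 → local maximum

Critical points: x = -2*sqrt(3)/3 - 1 ≈ -2.1547 (local minimum); x = -1 + 2*sqrt(3)/3 ≈ 0.1547 (local maximum)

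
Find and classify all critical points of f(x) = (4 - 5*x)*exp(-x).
f'(x) = (5*x - 9)*exp(-x)

Solve f'(x) = 0:
  f'(x) = (5*x - 9)·exp(-x) and exp(-x) > 0 for every x, so f'(x) = 0 ⇔ 5*x - 9 = 0.
  5*x - 9 = 0.
  ⇒ x = 9/5

f''(x) = (14 - 5*x)*exp(-x)
Second-derivative test at each critical point:
  f''(9/5) = 0.8265 > 0 → local minimum

Critical points: x = 9/5 (local minimum)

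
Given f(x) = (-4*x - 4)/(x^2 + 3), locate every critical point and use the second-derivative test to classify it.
f'(x) = 4*(-x^2 + 2*x*(x + 1) - 3)/(x^2 + 3)^2

Solve f'(x) = 0:
  f'(x) = 4*(x - 1)*(x + 3)/(x^2 + 3)^2; the denominator is positive wherever f is defined, so f'(x) = 0 ⇔ 4*x^2 + 8*x - 12 = 0.
  Factor: 4*x^2 + 8*x - 12 = 4*(x - 1)*(x + 3) = 0.
  ⇒ x = -3, 1

f''(x) = 8*(-4*x^2*(x + 1) + (3*x + 1)*(x^2 + 3))/(x^2 + 3)^3
Second-derivative test at each critical point:
  f''(-3) = -1/9 < 0 → local maximum
  f''(1) = 1 > 0 → local minimum

Critical points: x = -3 (local maximum); x = 1 (local minimum)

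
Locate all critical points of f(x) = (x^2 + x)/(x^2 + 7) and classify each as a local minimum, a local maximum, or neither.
f'(x) = (-x^2 + 14*x + 7)/(x^4 + 14*x^2 + 49)

Solve f'(x) = 0:
  f'(x) = -(x^2 - 14*x - 7)/(x^2 + 7)^2; the denominator is positive wherever f is defined, so f'(x) = 0 ⇔ -x^2 + 14*x + 7 = 0.
  x^2 - 14*x - 7 = 0 has no rational roots; quadratic formula: x = (14 ± √224)/2.
  ⇒ x = 7 - 2*sqrt(14) ≈ -0.4833, 7 + 2*sqrt(14) ≈ 14.4833

f''(x) = 2*(x^3 - 21*x^2 - 21*x + 49)/(x^6 + 21*x^4 + 147*x^2 + 343)
Second-derivative test at each critical point:
  f''(-0.4833) = 0.2860 > 0 → local minimum
  f''(14.4833) = -3.185e-04 < 0 → local maximum

Critical points: x = 7 - 2*sqrt(14) ≈ -0.4833 (local minimum); x = 7 + 2*sqrt(14) ≈ 14.4833 (local maximum)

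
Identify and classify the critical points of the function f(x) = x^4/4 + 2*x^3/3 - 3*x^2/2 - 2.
f'(x) = x*(x^2 + 2*x - 3)

Solve f'(x) = 0:
  Factor: x^3 + 2*x^2 - 3*x = x*(x - 1)*(x + 3) = 0.
  ⇒ x = -3, 0, 1

f''(x) = 3*x^2 + 4*x - 3
Second-derivative test at each critical point:
  f''(-3) = 12 > 0 → local minimum
  f''(0) = -3 < 0 → local maximum
  f''(1) = 4 > 0 → local minimum

Critical points: x = -3 (local minimum); x = 0 (local maximum); x = 1 (local minimum)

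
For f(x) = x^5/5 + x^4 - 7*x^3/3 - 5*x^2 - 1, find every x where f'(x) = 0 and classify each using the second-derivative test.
f'(x) = x*(x^3 + 4*x^2 - 7*x - 10)

Solve f'(x) = 0:
  Factor: x^4 + 4*x^3 - 7*x^2 - 10*x = x*(x - 2)*(x + 1)*(x + 5) = 0.
  ⇒ x = -5, -1, 0, 2

f''(x) = 4*x^3 + 12*x^2 - 14*x - 10
Second-derivative test at each critical point:
  f''(-5) = -140 < 0 → local maximum
  f''(-1) = 12 > 0 → local minimum
  f''(0) = -10 < 0 → local maximum
  f''(2) = 42 > 0 → local minimum

Critical points: x = -5 (local maximum); x = -1 (local minimum); x = 0 (local maximum); x = 2 (local minimum)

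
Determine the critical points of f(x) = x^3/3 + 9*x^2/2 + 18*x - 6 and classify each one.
f'(x) = x^2 + 9*x + 18

Solve f'(x) = 0:
  Factor: x^2 + 9*x + 18 = (x + 3)*(x + 6) = 0.
  ⇒ x = -6, -3

f''(x) = 2*x + 9
Second-derivative test at each critical point:
  f''(-6) = -3 < 0 → local maximum
  f''(-3) = 3 > 0 → local minimum

Critical points: x = -6 (local maximum); x = -3 (local minimum)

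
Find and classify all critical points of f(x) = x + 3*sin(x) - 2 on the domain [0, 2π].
f'(x) = 3*cos(x) + 1

Solve f'(x) = 0 on [0, 2π]:
  f'(x) = 0 ⇔ cos(x) = -1/3, i.e. x = ±arccos(-1/3) + 2nπ; keep the solutions lying in [0, 2π].
  ⇒ x = acos(-1/3) ≈ 1.9106, -acos(-1/3) + 2*pi ≈ 4.3726

f''(x) = -3*sin(x)
Second-derivative test at each critical point:
  f''(1.9106) = -2.8284 < 0 → local maximum
  f''(4.3726) = 2.8284 > 0 → local minimum

Critical points: x = acos(-1/3) ≈ 1.9106 (local maximum); x = -acos(-1/3) + 2*pi ≈ 4.3726 (local minimum)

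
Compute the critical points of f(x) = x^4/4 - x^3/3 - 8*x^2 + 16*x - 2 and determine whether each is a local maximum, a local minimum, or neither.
f'(x) = x^3 - x^2 - 16*x + 16

Solve f'(x) = 0:
  Factor: x^3 - x^2 - 16*x + 16 = (x - 4)*(x - 1)*(x + 4) = 0.
  ⇒ x = -4, 1, 4

f''(x) = 3*x^2 - 2*x - 16
Second-derivative test at each critical point:
  f''(-4) = 40 > 0 → local minimum
  f''(1) = -15 < 0 → local maximum
  f''(4) = 24 > 0 → local minimum

Critical points: x = -4 (local minimum); x = 1 (local maximum); x = 4 (local minimum)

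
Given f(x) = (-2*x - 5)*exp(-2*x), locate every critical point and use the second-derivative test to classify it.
f'(x) = 4*(x + 2)*exp(-2*x)

Solve f'(x) = 0:
  f'(x) = (4*x + 8)·exp(-2*x) and exp(-2*x) > 0 for every x, so f'(x) = 0 ⇔ 4*x + 8 = 0.
  Factor: 4*x + 8 = 4*(x + 2) = 0.
  ⇒ x = -2

f''(x) = 4*(-2*x - 3)*exp(-2*x)
Second-derivative test at each critical point:
  f''(-2) = 218.3926 > 0 → local minimum

Critical points: x = -2 (local minimum)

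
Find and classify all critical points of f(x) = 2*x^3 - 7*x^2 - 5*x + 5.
f'(x) = 6*x^2 - 14*x - 5

Solve f'(x) = 0:
  6*x^2 - 14*x - 5 = 0 has no rational roots; quadratic formula: x = (14 ± √316)/12.
  ⇒ x = 7/6 - sqrt(79)/6 ≈ -0.3147, 7/6 + sqrt(79)/6 ≈ 2.6480

f''(x) = 12*x - 14
Second-derivative test at each critical point:
  f''(-0.3147) = -17.7764 < 0 → local maximum
  f''(2.6480) = 17.7764 > 0 → local minimum

Critical points: x = 7/6 - sqrt(79)/6 ≈ -0.3147 (local maximum); x = 7/6 + sqrt(79)/6 ≈ 2.6480 (local minimum)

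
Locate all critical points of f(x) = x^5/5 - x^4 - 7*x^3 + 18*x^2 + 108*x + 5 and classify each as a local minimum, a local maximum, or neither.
f'(x) = x^4 - 4*x^3 - 21*x^2 + 36*x + 108

Solve f'(x) = 0:
  Factor: x^4 - 4*x^3 - 21*x^2 + 36*x + 108 = (x - 6)*(x - 3)*(x + 2)*(x + 3) = 0.
  ⇒ x = -3, -2, 3, 6

f''(x) = 4*x^3 - 12*x^2 - 42*x + 36
Second-derivative test at each critical point:
  f''(-3) = -54 < 0 → local maximum
  f''(-2) = 40 > 0 → local minimum
  f''(3) = -90 < 0 → local maximum
  f''(6) = 216 > 0 → local minimum

Critical points: x = -3 (local maximum); x = -2 (local minimum); x = 3 (local maximum); x = 6 (local minimum)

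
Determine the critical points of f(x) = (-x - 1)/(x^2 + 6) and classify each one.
f'(x) = (-x^2 + 2*x*(x + 1) - 6)/(x^2 + 6)^2

Solve f'(x) = 0:
  f'(x) = (x^2 + 2*x - 6)/(x^2 + 6)^2; the denominator is positive wherever f is defined, so f'(x) = 0 ⇔ x^2 + 2*x - 6 = 0.
  x^2 + 2*x - 6 = 0 has no rational roots; quadratic formula: x = (-2 ± √28)/2.
  ⇒ x = -sqrt(7) - 1 ≈ -3.6458, -1 + sqrt(7) ≈ 1.6458

f''(x) = 2*(-4*x^2*(x + 1) + (3*x + 1)*(x^2 + 6))/(x^2 + 6)^3
Second-derivative test at each critical point:
  f''(-3.6458) = -0.0142 < 0 → local maximum
  f''(1.6458) = 0.0698 > 0 → local minimum

Critical points: x = -sqrt(7) - 1 ≈ -3.6458 (local maximum); x = -1 + sqrt(7) ≈ 1.6458 (local minimum)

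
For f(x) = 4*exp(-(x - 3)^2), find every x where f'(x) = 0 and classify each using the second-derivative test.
f'(x) = 8*(3 - x)*exp(-(x - 3)^2)

Solve f'(x) = 0:
  f'(x) = (24 - 8*x)·exp(-(x - 3)^2) and exp(-(x - 3)^2) > 0 for every x, so f'(x) = 0 ⇔ 24 - 8*x = 0.
  Factor: 24 - 8*x = -8*(x - 3) = 0.
  ⇒ x = 3

f''(x) = 8*(2*(x - 3)^2 - 1)*exp(-(x - 3)^2)
Second-derivative test at each critical point:
  f''(3) = -8 < 0 → local maximum

Critical points: x = 3 (local maximum)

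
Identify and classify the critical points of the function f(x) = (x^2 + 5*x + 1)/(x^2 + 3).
f'(x) = (-5*x^2 + 4*x + 15)/(x^4 + 6*x^2 + 9)

Solve f'(x) = 0:
  f'(x) = -(5*x^2 - 4*x - 15)/(x^2 + 3)^2; the denominator is positive wherever f is defined, so f'(x) = 0 ⇔ -5*x^2 + 4*x + 15 = 0.
  5*x^2 - 4*x - 15 = 0 has no rational roots; quadratic formula: x = (4 ± √316)/10.
  ⇒ x = 2/5 - sqrt(79)/5 ≈ -1.3776, 2/5 + sqrt(79)/5 ≈ 2.1776

f''(x) = 2*(5*x^3 - 6*x^2 - 45*x + 6)/(x^6 + 9*x^4 + 27*x^2 + 27)
Second-derivative test at each critical point:
  f''(-1.3776) = 0.7410 > 0 → local minimum
  f''(2.1776) = -0.2966 < 0 → local maximum

Critical points: x = 2/5 - sqrt(79)/5 ≈ -1.3776 (local minimum); x = 2/5 + sqrt(79)/5 ≈ 2.1776 (local maximum)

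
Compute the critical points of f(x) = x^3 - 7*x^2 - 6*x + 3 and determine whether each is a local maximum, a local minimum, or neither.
f'(x) = 3*x^2 - 14*x - 6

Solve f'(x) = 0:
  3*x^2 - 14*x - 6 = 0 has no rational roots; quadratic formula: x = (14 ± √268)/6.
  ⇒ x = 7/3 - sqrt(67)/3 ≈ -0.3951, 7/3 + sqrt(67)/3 ≈ 5.0618

f''(x) = 6*x - 14
Second-derivative test at each critical point:
  f''(-0.3951) = -16.3707 < 0 → local maximum
  f''(5.0618) = 16.3707 > 0 → local minimum

Critical points: x = 7/3 - sqrt(67)/3 ≈ -0.3951 (local maximum); x = 7/3 + sqrt(67)/3 ≈ 5.0618 (local minimum)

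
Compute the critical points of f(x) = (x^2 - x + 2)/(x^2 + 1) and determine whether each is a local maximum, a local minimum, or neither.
f'(x) = (x^2 - 2*x - 1)/(x^4 + 2*x^2 + 1)

Solve f'(x) = 0:
  f'(x) = (x^2 - 2*x - 1)/(x^2 + 1)^2; the denominator is positive wherever f is defined, so f'(x) = 0 ⇔ x^2 - 2*x - 1 = 0.
  x^2 - 2*x - 1 = 0 has no rational roots; quadratic formula: x = (2 ± √8)/2.
  ⇒ x = 1 - sqrt(2) ≈ -0.4142, 1 + sqrt(2) ≈ 2.4142

f''(x) = 2*(-x^3 + 3*x^2 + 3*x - 1)/(x^6 + 3*x^4 + 3*x^2 + 1)
Second-derivative test at each critical point:
  f''(-0.4142) = -2.0607 < 0 → local maximum
  f''(2.4142) = 0.0607 > 0 → local minimum

Critical points: x = 1 - sqrt(2) ≈ -0.4142 (local maximum); x = 1 + sqrt(2) ≈ 2.4142 (local minimum)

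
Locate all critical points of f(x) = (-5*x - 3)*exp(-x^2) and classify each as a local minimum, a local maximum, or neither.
f'(x) = (2*x*(5*x + 3) - 5)*exp(-x^2)

Solve f'(x) = 0:
  f'(x) = (10*x^2 + 6*x - 5)·exp(-x^2) and exp(-x^2) > 0 for every x, so f'(x) = 0 ⇔ 10*x^2 + 6*x - 5 = 0.
  10*x^2 + 6*x - 5 = 0 has no rational roots; quadratic formula: x = (-6 ± √236)/20.
  ⇒ x = -sqrt(59)/10 - 3/10 ≈ -1.0681, -3/10 + sqrt(59)/10 ≈ 0.4681

f''(x) = 2*(-10*x^3 - 6*x^2 + 15*x + 3)*exp(-x^2)
Second-derivative test at each critical point:
  f''(-1.0681) = -4.9089 < 0 → local maximum
  f''(0.4681) = 12.3392 > 0 → local minimum

Critical points: x = -sqrt(59)/10 - 3/10 ≈ -1.0681 (local maximum); x = -3/10 + sqrt(59)/10 ≈ 0.4681 (local minimum)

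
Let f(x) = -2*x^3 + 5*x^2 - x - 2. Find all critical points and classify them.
f'(x) = -6*x^2 + 10*x - 1

Solve f'(x) = 0:
  6*x^2 - 10*x + 1 = 0 has no rational roots; quadratic formula: x = (10 ± √76)/12.
  ⇒ x = 5/6 - sqrt(19)/6 ≈ 0.1069, sqrt(19)/6 + 5/6 ≈ 1.5598

f''(x) = 10 - 12*x
Second-derivative test at each critical point:
  f''(0.1069) = 8.7178 > 0 → local minimum
  f''(1.5598) = -8.7178 < 0 → local maximum

Critical points: x = 5/6 - sqrt(19)/6 ≈ 0.1069 (local minimum); x = sqrt(19)/6 + 5/6 ≈ 1.5598 (local maximum)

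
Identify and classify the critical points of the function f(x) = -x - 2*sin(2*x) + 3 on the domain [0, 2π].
f'(x) = 8*sin(x)^2 - 5

Solve f'(x) = 0 on [0, 2π]:
  f'(x) = 0 ⇔ cos(2*x) = -1/4, i.e. 2*x = ±arccos(-1/4) + 2nπ; keep the solutions lying in [0, 2π].
  ⇒ x = acos(-1/4)/2 ≈ 0.9117, pi - acos(-1/4)/2 ≈ 2.2299, acos(-1/4)/2 + pi ≈ 4.0533, -acos(-1/4)/2 + 2*pi ≈ 5.3714

f''(x) = 8*sin(2*x)
Second-derivative test at each critical point:
  f''(0.9117) = 7.7460 > 0 → local minimum
  f''(2.2299) = -7.7460 < 0 → local maximum
  f''(4.0533) = 7.7460 > 0 → local minimum
  f''(5.3714) = -7.7460 < 0 → local maximum

Critical points: x = acos(-1/4)/2 ≈ 0.9117 (local minimum); x = pi - acos(-1/4)/2 ≈ 2.2299 (local maximum); x = acos(-1/4)/2 + pi ≈ 4.0533 (local minimum); x = -acos(-1/4)/2 + 2*pi ≈ 5.3714 (local maximum)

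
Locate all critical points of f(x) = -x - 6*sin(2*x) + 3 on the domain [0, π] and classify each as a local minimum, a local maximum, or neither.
f'(x) = 24*sin(x)^2 - 13

Solve f'(x) = 0 on [0, π]:
  f'(x) = 0 ⇔ cos(2*x) = -1/12, i.e. 2*x = ±arccos(-1/12) + 2nπ; keep the solutions lying in [0, π].
  ⇒ x = acos(-1/12)/2 ≈ 0.8271, pi - acos(-1/12)/2 ≈ 2.3145

f''(x) = 24*sin(2*x)
Second-derivative test at each critical point:
  f''(0.8271) = 23.9165 > 0 → local minimum
  f''(2.3145) = -23.9165 < 0 → local maximum

Critical points: x = acos(-1/12)/2 ≈ 0.8271 (local minimum); x = pi - acos(-1/12)/2 ≈ 2.3145 (local maximum)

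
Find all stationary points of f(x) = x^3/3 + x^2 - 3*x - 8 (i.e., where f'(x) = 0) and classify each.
f'(x) = x^2 + 2*x - 3

Solve f'(x) = 0:
  Factor: x^2 + 2*x - 3 = (x - 1)*(x + 3) = 0.
  ⇒ x = -3, 1

f''(x) = 2*x + 2
Second-derivative test at each critical point:
  f''(-3) = -4 < 0 → local maximum
  f''(1) = 4 > 0 → local minimum

Critical points: x = -3 (local maximum); x = 1 (local minimum)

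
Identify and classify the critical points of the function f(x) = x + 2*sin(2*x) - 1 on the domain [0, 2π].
f'(x) = 4*cos(2*x) + 1

Solve f'(x) = 0 on [0, 2π]:
  f'(x) = 0 ⇔ cos(2*x) = -1/4, i.e. 2*x = ±arccos(-1/4) + 2nπ; keep the solutions lying in [0, 2π].
  ⇒ x = acos(-1/4)/2 ≈ 0.9117, pi - acos(-1/4)/2 ≈ 2.2299, acos(-1/4)/2 + pi ≈ 4.0533, -acos(-1/4)/2 + 2*pi ≈ 5.3714

f''(x) = -8*sin(2*x)
Second-derivative test at each critical point:
  f''(0.9117) = -7.7460 < 0 → local maximum
  f''(2.2299) = 7.7460 > 0 → local minimum
  f''(4.0533) = -7.7460 < 0 → local maximum
  f''(5.3714) = 7.7460 > 0 → local minimum

Critical points: x = acos(-1/4)/2 ≈ 0.9117 (local maximum); x = pi - acos(-1/4)/2 ≈ 2.2299 (local minimum); x = acos(-1/4)/2 + pi ≈ 4.0533 (local maximum); x = -acos(-1/4)/2 + 2*pi ≈ 5.3714 (local minimum)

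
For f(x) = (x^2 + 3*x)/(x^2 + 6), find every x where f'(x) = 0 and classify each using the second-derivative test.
f'(x) = 3*(-x^2 + 4*x + 6)/(x^4 + 12*x^2 + 36)

Solve f'(x) = 0:
  f'(x) = -3*(x^2 - 4*x - 6)/(x^2 + 6)^2; the denominator is positive wherever f is defined, so f'(x) = 0 ⇔ -3*x^2 + 12*x + 18 = 0.
  Factor: -3*x^2 + 12*x + 18 = -3*(x^2 - 4*x - 6); x^2 - 4*x - 6 = 0 has no rational roots; quadratic formula: x = (4 ± √40)/2.
  ⇒ x = 2 - sqrt(10) ≈ -1.1623, 2 + sqrt(10) ≈ 5.1623

f''(x) = 6*(x^3 - 6*x^2 - 18*x + 12)/(x^6 + 18*x^4 + 108*x^2 + 216)
Second-derivative test at each critical point:
  f''(-1.1623) = 0.3511 > 0 → local minimum
  f''(5.1623) = -0.0178 < 0 → local maximum

Critical points: x = 2 - sqrt(10) ≈ -1.1623 (local minimum); x = 2 + sqrt(10) ≈ 5.1623 (local maximum)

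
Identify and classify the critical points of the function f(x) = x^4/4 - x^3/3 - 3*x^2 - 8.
f'(x) = x*(x^2 - x - 6)

Solve f'(x) = 0:
  Factor: x^3 - x^2 - 6*x = x*(x - 3)*(x + 2) = 0.
  ⇒ x = -2, 0, 3

f''(x) = 3*x^2 - 2*x - 6
Second-derivative test at each critical point:
  f''(-2) = 10 > 0 → local minimum
  f''(0) = -6 < 0 → local maximum
  f''(3) = 15 > 0 → local minimum

Critical points: x = -2 (local minimum); x = 0 (local maximum); x = 3 (local minimum)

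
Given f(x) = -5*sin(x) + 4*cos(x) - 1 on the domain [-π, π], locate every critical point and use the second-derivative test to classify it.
f'(x) = -4*sin(x) - 5*cos(x)

Solve f'(x) = 0 on [-π, π]:
  f'(x) = 0 ⇔ -5*cos(x) = 4*sin(x) ⇔ tan(x) = -5/4, i.e. x = arctan(-5/4) + nπ; keep the solutions lying in [-π, π].
  ⇒ x = -atan(5/4) ≈ -0.8961, pi - atan(5/4) ≈ 2.2455

f''(x) = 5*sin(x) - 4*cos(x)
Second-derivative test at each critical point:
  f''(-0.8961) = -6.4031 < 0 → local maximum
  f''(2.2455) = 6.4031 > 0 → local minimum

Critical points: x = -atan(5/4) ≈ -0.8961 (local maximum); x = pi - atan(5/4) ≈ 2.2455 (local minimum)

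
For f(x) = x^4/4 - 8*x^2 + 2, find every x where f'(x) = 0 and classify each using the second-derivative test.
f'(x) = x*(x^2 - 16)

Solve f'(x) = 0:
  Factor: x^3 - 16*x = x*(x - 4)*(x + 4) = 0.
  ⇒ x = -4, 0, 4

f''(x) = 3*x^2 - 16
Second-derivative test at each critical point:
  f''(-4) = 32 > 0 → local minimum
  f''(0) = -16 < 0 → local maximum
  f''(4) = 32 > 0 → local minimum

Critical points: x = -4 (local minimum); x = 0 (local maximum); x = 4 (local minimum)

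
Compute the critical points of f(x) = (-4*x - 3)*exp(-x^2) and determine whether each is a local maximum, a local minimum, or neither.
f'(x) = 2*(x*(4*x + 3) - 2)*exp(-x^2)

Solve f'(x) = 0:
  f'(x) = (8*x^2 + 6*x - 4)·exp(-x^2) and exp(-x^2) > 0 for every x, so f'(x) = 0 ⇔ 8*x^2 + 6*x - 4 = 0.
  Factor: 8*x^2 + 6*x - 4 = 2*(4*x^2 + 3*x - 2); 4*x^2 + 3*x - 2 = 0 has no rational roots; quadratic formula: x = (-3 ± √41)/8.
  ⇒ x = -sqrt(41)/8 - 3/8 ≈ -1.1754, -3/8 + sqrt(41)/8 ≈ 0.4254

f''(x) = 2*(-8*x^3 - 6*x^2 + 12*x + 3)*exp(-x^2)
Second-derivative test at each critical point:
  f''(-1.1754) = -3.2168 < 0 → local maximum
  f''(0.4254) = 10.6864 > 0 → local minimum

Critical points: x = -sqrt(41)/8 - 3/8 ≈ -1.1754 (local maximum); x = -3/8 + sqrt(41)/8 ≈ 0.4254 (local minimum)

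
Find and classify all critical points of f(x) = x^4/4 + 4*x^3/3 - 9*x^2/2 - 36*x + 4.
f'(x) = x^3 + 4*x^2 - 9*x - 36

Solve f'(x) = 0:
  Factor: x^3 + 4*x^2 - 9*x - 36 = (x - 3)*(x + 3)*(x + 4) = 0.
  ⇒ x = -4, -3, 3

f''(x) = 3*x^2 + 8*x - 9
Second-derivative test at each critical point:
  f''(-4) = 7 > 0 → local minimum
  f''(-3) = -6 < 0 → local maximum
  f''(3) = 42 > 0 → local minimum

Critical points: x = -4 (local minimum); x = -3 (local maximum); x = 3 (local minimum)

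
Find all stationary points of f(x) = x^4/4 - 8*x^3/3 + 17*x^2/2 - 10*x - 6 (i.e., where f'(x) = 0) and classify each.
f'(x) = x^3 - 8*x^2 + 17*x - 10

Solve f'(x) = 0:
  Factor: x^3 - 8*x^2 + 17*x - 10 = (x - 5)*(x - 2)*(x - 1) = 0.
  ⇒ x = 1, 2, 5

f''(x) = 3*x^2 - 16*x + 17
Second-derivative test at each critical point:
  f''(1) = 4 > 0 → local minimum
  f''(2) = -3 < 0 → local maximum
  f''(5) = 12 > 0 → local minimum

Critical points: x = 1 (local minimum); x = 2 (local maximum); x = 5 (local minimum)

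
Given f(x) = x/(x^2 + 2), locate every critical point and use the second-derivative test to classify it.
f'(x) = (2 - x^2)/(x^4 + 4*x^2 + 4)

Solve f'(x) = 0:
  f'(x) = -(x^2 - 2)/(x^2 + 2)^2; the denominator is positive wherever f is defined, so f'(x) = 0 ⇔ 2 - x^2 = 0.
  x^2 - 2 = 0 has no rational roots; quadratic formula: x = (0 ± √8)/2.
  ⇒ x = -sqrt(2) ≈ -1.4142, sqrt(2) ≈ 1.4142

f''(x) = 2*x*(x^2 - 6)/(x^2 + 2)^3
Second-derivative test at each critical point:
  f''(-1.4142) = 0.1768 > 0 → local minimum
  f''(1.4142) = -0.1768 < 0 → local maximum

Critical points: x = -sqrt(2) ≈ -1.4142 (local minimum); x = sqrt(2) ≈ 1.4142 (local maximum)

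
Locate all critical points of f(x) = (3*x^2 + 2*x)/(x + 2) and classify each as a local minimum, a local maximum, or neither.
f'(x) = (3*x^2 + 12*x + 4)/(x^2 + 4*x + 4)

Solve f'(x) = 0:
  f'(x) = (3*x^2 + 12*x + 4)/(x + 2)^2; the denominator is positive wherever f is defined, so f'(x) = 0 ⇔ 3*x^2 + 12*x + 4 = 0.
  3*x^2 + 12*x + 4 = 0 has no rational roots; quadratic formula: x = (-12 ± √96)/6.
  ⇒ x = -2 - 2*sqrt(6)/3 ≈ -3.6330, -2 + 2*sqrt(6)/3 ≈ -0.3670

f''(x) = 16/(x^3 + 6*x^2 + 12*x + 8)
Second-derivative test at each critical point:
  f''(-3.6330) = -3.6742 < 0 → local maximum
  f''(-0.3670) = 3.6742 > 0 → local minimum

Critical points: x = -2 - 2*sqrt(6)/3 ≈ -3.6330 (local maximum); x = -2 + 2*sqrt(6)/3 ≈ -0.3670 (local minimum)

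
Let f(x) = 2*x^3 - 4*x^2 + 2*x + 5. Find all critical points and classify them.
f'(x) = 6*x^2 - 8*x + 2

Solve f'(x) = 0:
  Factor: 6*x^2 - 8*x + 2 = 2*(x - 1)*(3*x - 1) = 0.
  ⇒ x = 1/3, 1

f''(x) = 12*x - 8
Second-derivative test at each critical point:
  f''(1/3) = -4 < 0 → local maximum
  f''(1) = 4 > 0 → local minimum

Critical points: x = 1/3 (local maximum); x = 1 (local minimum)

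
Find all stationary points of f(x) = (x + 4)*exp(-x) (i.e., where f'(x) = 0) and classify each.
f'(x) = (-x - 3)*exp(-x)

Solve f'(x) = 0:
  f'(x) = (-x - 3)·exp(-x) and exp(-x) > 0 for every x, so f'(x) = 0 ⇔ -x - 3 = 0.
  -x - 3 = 0.
  ⇒ x = -3

f''(x) = (x + 2)*exp(-x)
Second-derivative test at each critical point:
  f''(-3) = -20.0855 < 0 → local maximum

Critical points: x = -3 (local maximum)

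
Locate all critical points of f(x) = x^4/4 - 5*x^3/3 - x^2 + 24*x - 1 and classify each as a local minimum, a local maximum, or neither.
f'(x) = x^3 - 5*x^2 - 2*x + 24

Solve f'(x) = 0:
  Factor: x^3 - 5*x^2 - 2*x + 24 = (x - 4)*(x - 3)*(x + 2) = 0.
  ⇒ x = -2, 3, 4

f''(x) = 3*x^2 - 10*x - 2
Second-derivative test at each critical point:
  f''(-2) = 30 > 0 → local minimum
  f''(3) = -5 < 0 → local maximum
  f''(4) = 6 > 0 → local minimum

Critical points: x = -2 (local minimum); x = 3 (local maximum); x = 4 (local minimum)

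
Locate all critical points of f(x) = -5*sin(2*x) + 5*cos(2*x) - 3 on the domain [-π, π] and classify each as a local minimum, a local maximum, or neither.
f'(x) = -10*sqrt(2)*sin(2*x + pi/4)

Solve f'(x) = 0 on [-π, π]:
  f'(x) = 0 ⇔ -5*cos(2*x) = 5*sin(2*x) ⇔ tan(2*x) = -1, i.e. 2*x = arctan(-1) + nπ; keep the solutions lying in [-π, π].
  ⇒ x = -5*pi/8 ≈ -1.9635, -pi/8 ≈ -0.3927, 3*pi/8 ≈ 1.1781, 7*pi/8 ≈ 2.7489

f''(x) = -20*sqrt(2)*cos(2*x + pi/4)
Second-derivative test at each critical point:
  f''(-1.9635) = 28.2843 > 0 → local minimum
  f''(-0.3927) = -28.2843 < 0 → local maximum
  f''(1.1781) = 28.2843 > 0 → local minimum
  f''(2.7489) = -28.2843 < 0 → local maximum

Critical points: x = -5*pi/8 ≈ -1.9635 (local minimum); x = -pi/8 ≈ -0.3927 (local maximum); x = 3*pi/8 ≈ 1.1781 (local minimum); x = 7*pi/8 ≈ 2.7489 (local maximum)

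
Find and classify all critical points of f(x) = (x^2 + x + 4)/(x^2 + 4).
f'(x) = (4 - x^2)/(x^4 + 8*x^2 + 16)

Solve f'(x) = 0:
  f'(x) = -(x - 2)*(x + 2)/(x^2 + 4)^2; the denominator is positive wherever f is defined, so f'(x) = 0 ⇔ 4 - x^2 = 0.
  Factor: 4 - x^2 = -(x - 2)*(x + 2) = 0.
  ⇒ x = -2, 2

f''(x) = 2*x*(x^2 - 12)/(x^6 + 12*x^4 + 48*x^2 + 64)
Second-derivative test at each critical point:
  f''(-2) = 1/16 > 0 → local minimum
  f''(2) = -1/16 < 0 → local maximum

Critical points: x = -2 (local minimum); x = 2 (local maximum)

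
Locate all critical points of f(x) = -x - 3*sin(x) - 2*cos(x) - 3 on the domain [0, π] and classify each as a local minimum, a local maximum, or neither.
f'(x) = 2*sin(x) - 3*cos(x) - 1

Solve f'(x) = 0 on [0, π]:
  f'(x) = 0 ⇔ 2*sin(x) - 3*cos(x) = 1. Write the left side as R·cos(x + φ) with R = √((-3)² + (-2)²) = sqrt(13), cos φ = -3*sqrt(13)/13, sin φ = -2*sqrt(13)/13; then cos(x + φ) = sqrt(13)/13. Solve for x and keep the solutions lying in [0, π].
  ⇒ x = atan((2 + 6*sqrt(3))/(-3 + 4*sqrt(3))) ≈ 1.2638

f''(x) = 3*sin(x) + 2*cos(x)
Second-derivative test at each critical point:
  f''(1.2638) = 3.4641 > 0 → local minimum

Critical points: x = atan((2 + 6*sqrt(3))/(-3 + 4*sqrt(3))) ≈ 1.2638 (local minimum)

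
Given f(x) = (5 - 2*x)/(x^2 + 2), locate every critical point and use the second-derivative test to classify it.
f'(x) = 2*(x^2 - 5*x - 2)/(x^4 + 4*x^2 + 4)

Solve f'(x) = 0:
  f'(x) = 2*(x^2 - 5*x - 2)/(x^2 + 2)^2; the denominator is positive wherever f is defined, so f'(x) = 0 ⇔ 2*x^2 - 10*x - 4 = 0.
  Factor: 2*x^2 - 10*x - 4 = 2*(x^2 - 5*x - 2); x^2 - 5*x - 2 = 0 has no rational roots; quadratic formula: x = (5 ± √33)/2.
  ⇒ x = 5/2 - sqrt(33)/2 ≈ -0.3723, 5/2 + sqrt(33)/2 ≈ 5.3723

f''(x) = 2*(4*x^2*(5 - 2*x) + (6*x - 5)*(x^2 + 2))/(x^2 + 2)^3
Second-derivative test at each critical point:
  f''(-0.3723) = -2.5121 < 0 → local maximum
  f''(5.3723) = 0.0121 > 0 → local minimum

Critical points: x = 5/2 - sqrt(33)/2 ≈ -0.3723 (local maximum); x = 5/2 + sqrt(33)/2 ≈ 5.3723 (local minimum)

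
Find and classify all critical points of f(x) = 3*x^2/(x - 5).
f'(x) = 3*x*(x - 10)/(x^2 - 10*x + 25)

Solve f'(x) = 0:
  f'(x) = 3*x*(x - 10)/(x - 5)^2; the denominator is positive wherever f is defined, so f'(x) = 0 ⇔ 3*x^2 - 30*x = 0.
  Factor: 3*x^2 - 30*x = 3*x*(x - 10) = 0.
  ⇒ x = 0, 10

f''(x) = 150/(x^3 - 15*x^2 + 75*x - 125)
Second-derivative test at each critical point:
  f''(0) = -6/5 < 0 → local maximum
  f''(10) = 6/5 > 0 → local minimum

Critical points: x = 0 (local maximum); x = 10 (local minimum)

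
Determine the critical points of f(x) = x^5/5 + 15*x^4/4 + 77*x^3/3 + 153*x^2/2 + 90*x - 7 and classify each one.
f'(x) = x^4 + 15*x^3 + 77*x^2 + 153*x + 90

Solve f'(x) = 0:
  Factor: x^4 + 15*x^3 + 77*x^2 + 153*x + 90 = (x + 1)*(x + 3)*(x + 5)*(x + 6) = 0.
  ⇒ x = -6, -5, -3, -1

f''(x) = 4*x^3 + 45*x^2 + 154*x + 153
Second-derivative test at each critical point:
  f''(-6) = -15 < 0 → local maximum
  f''(-5) = 8 > 0 → local minimum
  f''(-3) = -12 < 0 → local maximum
  f''(-1) = 40 > 0 → local minimum

Critical points: x = -6 (local maximum); x = -5 (local minimum); x = -3 (local maximum); x = -1 (local minimum)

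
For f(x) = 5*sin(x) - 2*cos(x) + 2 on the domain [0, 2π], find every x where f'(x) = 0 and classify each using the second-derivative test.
f'(x) = 2*sin(x) + 5*cos(x)

Solve f'(x) = 0 on [0, 2π]:
  f'(x) = 0 ⇔ 5*cos(x) = -2*sin(x) ⇔ tan(x) = -5/2, i.e. x = arctan(-5/2) + nπ; keep the solutions lying in [0, 2π].
  ⇒ x = pi - atan(5/2) ≈ 1.9513, -atan(5/2) + 2*pi ≈ 5.0929

f''(x) = -5*sin(x) + 2*cos(x)
Second-derivative test at each critical point:
  f''(1.9513) = -5.3852 < 0 → local maximum
  f''(5.0929) = 5.3852 > 0 → local minimum

Critical points: x = pi - atan(5/2) ≈ 1.9513 (local maximum); x = -atan(5/2) + 2*pi ≈ 5.0929 (local minimum)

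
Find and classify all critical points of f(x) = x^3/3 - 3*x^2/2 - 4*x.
f'(x) = x^2 - 3*x - 4

Solve f'(x) = 0:
  Factor: x^2 - 3*x - 4 = (x - 4)*(x + 1) = 0.
  ⇒ x = -1, 4

f''(x) = 2*x - 3
Second-derivative test at each critical point:
  f''(-1) = -5 < 0 → local maximum
  f''(4) = 5 > 0 → local minimum

Critical points: x = -1 (local maximum); x = 4 (local minimum)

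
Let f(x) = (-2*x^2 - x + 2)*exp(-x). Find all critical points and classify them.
f'(x) = (2*x^2 - 3*x - 3)*exp(-x)

Solve f'(x) = 0:
  f'(x) = (2*x^2 - 3*x - 3)·exp(-x) and exp(-x) > 0 for every x, so f'(x) = 0 ⇔ 2*x^2 - 3*x - 3 = 0.
  2*x^2 - 3*x - 3 = 0 has no rational roots; quadratic formula: x = (3 ± √33)/4.
  ⇒ x = 3/4 - sqrt(33)/4 ≈ -0.6861, 3/4 + sqrt(33)/4 ≈ 2.1861

f''(x) = x*(7 - 2*x)*exp(-x)
Second-derivative test at each critical point:
  f''(-0.6861) = -11.4089 < 0 → local maximum
  f''(2.1861) = 0.6454 > 0 → local minimum

Critical points: x = 3/4 - sqrt(33)/4 ≈ -0.6861 (local maximum); x = 3/4 + sqrt(33)/4 ≈ 2.1861 (local minimum)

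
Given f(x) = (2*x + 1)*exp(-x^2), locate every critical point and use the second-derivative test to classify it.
f'(x) = 2*(-x*(2*x + 1) + 1)*exp(-x^2)

Solve f'(x) = 0:
  f'(x) = (-4*x^2 - 2*x + 2)·exp(-x^2) and exp(-x^2) > 0 for every x, so f'(x) = 0 ⇔ -4*x^2 - 2*x + 2 = 0.
  Factor: -4*x^2 - 2*x + 2 = -2*(x + 1)*(2*x - 1) = 0.
  ⇒ x = -1, 1/2

f''(x) = 2*(2*x^2*(2*x + 1) - 6*x - 1)*exp(-x^2)
Second-derivative test at each critical point:
  f''(-1) = 2.2073 > 0 → local minimum
  f''(1/2) = -4.6728 < 0 → local maximum

Critical points: x = -1 (local minimum); x = 1/2 (local maximum)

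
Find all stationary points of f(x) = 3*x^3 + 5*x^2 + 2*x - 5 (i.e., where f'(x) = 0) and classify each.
f'(x) = 9*x^2 + 10*x + 2

Solve f'(x) = 0:
  9*x^2 + 10*x + 2 = 0 has no rational roots; quadratic formula: x = (-10 ± √28)/18.
  ⇒ x = -5/9 - sqrt(7)/9 ≈ -0.8495, -5/9 + sqrt(7)/9 ≈ -0.2616

f''(x) = 18*x + 10
Second-derivative test at each critical point:
  f''(-0.8495) = -5.2915 < 0 → local maximum
  f''(-0.2616) = 5.2915 > 0 → local minimum

Critical points: x = -5/9 - sqrt(7)/9 ≈ -0.8495 (local maximum); x = -5/9 + sqrt(7)/9 ≈ -0.2616 (local minimum)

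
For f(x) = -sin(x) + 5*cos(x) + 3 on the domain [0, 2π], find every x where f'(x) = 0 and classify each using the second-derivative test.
f'(x) = -5*sin(x) - cos(x)

Solve f'(x) = 0 on [0, 2π]:
  f'(x) = 0 ⇔ -cos(x) = 5*sin(x) ⇔ tan(x) = -1/5, i.e. x = arctan(-1/5) + nπ; keep the solutions lying in [0, 2π].
  ⇒ x = pi - atan(1/5) ≈ 2.9442, -atan(1/5) + 2*pi ≈ 6.0858

f''(x) = sin(x) - 5*cos(x)
Second-derivative test at each critical point:
  f''(2.9442) = 5.0990 > 0 → local minimum
  f''(6.0858) = -5.0990 < 0 → local maximum

Critical points: x = pi - atan(1/5) ≈ 2.9442 (local minimum); x = -atan(1/5) + 2*pi ≈ 6.0858 (local maximum)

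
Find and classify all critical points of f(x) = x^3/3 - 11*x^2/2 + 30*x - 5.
f'(x) = x^2 - 11*x + 30

Solve f'(x) = 0:
  Factor: x^2 - 11*x + 30 = (x - 6)*(x - 5) = 0.
  ⇒ x = 5, 6

f''(x) = 2*x - 11
Second-derivative test at each critical point:
  f''(5) = -1 < 0 → local maximum
  f''(6) = 1 > 0 → local minimum

Critical points: x = 5 (local maximum); x = 6 (local minimum)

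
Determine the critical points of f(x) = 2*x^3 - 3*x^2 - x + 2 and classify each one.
f'(x) = 6*x^2 - 6*x - 1

Solve f'(x) = 0:
  6*x^2 - 6*x - 1 = 0 has no rational roots; quadratic formula: x = (6 ± √60)/12.
  ⇒ x = 1/2 - sqrt(15)/6 ≈ -0.1455, 1/2 + sqrt(15)/6 ≈ 1.1455

f''(x) = 12*x - 6
Second-derivative test at each critical point:
  f''(-0.1455) = -7.7460 < 0 → local maximum
  f''(1.1455) = 7.7460 > 0 → local minimum

Critical points: x = 1/2 - sqrt(15)/6 ≈ -0.1455 (local maximum); x = 1/2 + sqrt(15)/6 ≈ 1.1455 (local minimum)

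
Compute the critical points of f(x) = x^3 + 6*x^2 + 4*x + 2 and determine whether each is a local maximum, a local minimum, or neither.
f'(x) = 3*x^2 + 12*x + 4

Solve f'(x) = 0:
  3*x^2 + 12*x + 4 = 0 has no rational roots; quadratic formula: x = (-12 ± √96)/6.
  ⇒ x = -2 - 2*sqrt(6)/3 ≈ -3.6330, -2 + 2*sqrt(6)/3 ≈ -0.3670

f''(x) = 6*x + 12
Second-derivative test at each critical point:
  f''(-3.6330) = -9.7980 < 0 → local maximum
  f''(-0.3670) = 9.7980 > 0 → local minimum

Critical points: x = -2 - 2*sqrt(6)/3 ≈ -3.6330 (local maximum); x = -2 + 2*sqrt(6)/3 ≈ -0.3670 (local minimum)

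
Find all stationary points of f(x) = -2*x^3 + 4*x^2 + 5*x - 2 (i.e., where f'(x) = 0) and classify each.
f'(x) = -6*x^2 + 8*x + 5

Solve f'(x) = 0:
  6*x^2 - 8*x - 5 = 0 has no rational roots; quadratic formula: x = (8 ± √184)/12.
  ⇒ x = 2/3 - sqrt(46)/6 ≈ -0.4637, 2/3 + sqrt(46)/6 ≈ 1.7971

f''(x) = 8 - 12*x
Second-derivative test at each critical point:
  f''(-0.4637) = 13.5647 > 0 → local minimum
  f''(1.7971) = -13.5647 < 0 → local maximum

Critical points: x = 2/3 - sqrt(46)/6 ≈ -0.4637 (local minimum); x = 2/3 + sqrt(46)/6 ≈ 1.7971 (local maximum)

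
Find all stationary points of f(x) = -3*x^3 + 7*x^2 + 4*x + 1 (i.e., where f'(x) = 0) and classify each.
f'(x) = -9*x^2 + 14*x + 4

Solve f'(x) = 0:
  9*x^2 - 14*x - 4 = 0 has no rational roots; quadratic formula: x = (14 ± √340)/18.
  ⇒ x = 7/9 - sqrt(85)/9 ≈ -0.2466, 7/9 + sqrt(85)/9 ≈ 1.8022

f''(x) = 14 - 18*x
Second-derivative test at each critical point:
  f''(-0.2466) = 18.4391 > 0 → local minimum
  f''(1.8022) = -18.4391 < 0 → local maximum

Critical points: x = 7/9 - sqrt(85)/9 ≈ -0.2466 (local minimum); x = 7/9 + sqrt(85)/9 ≈ 1.8022 (local maximum)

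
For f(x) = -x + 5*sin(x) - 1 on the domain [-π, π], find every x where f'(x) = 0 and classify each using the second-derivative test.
f'(x) = 5*cos(x) - 1

Solve f'(x) = 0 on [-π, π]:
  f'(x) = 0 ⇔ cos(x) = 1/5, i.e. x = ±arccos(1/5) + 2nπ; keep the solutions lying in [-π, π].
  ⇒ x = -acos(1/5) ≈ -1.3694, acos(1/5) ≈ 1.3694

f''(x) = -5*sin(x)
Second-derivative test at each critical point:
  f''(-1.3694) = 4.8990 > 0 → local minimum
  f''(1.3694) = -4.8990 < 0 → local maximum

Critical points: x = -acos(1/5) ≈ -1.3694 (local minimum); x = acos(1/5) ≈ 1.3694 (local maximum)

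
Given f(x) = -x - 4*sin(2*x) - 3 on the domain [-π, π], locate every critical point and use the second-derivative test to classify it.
f'(x) = 16*sin(x)^2 - 9

Solve f'(x) = 0 on [-π, π]:
  f'(x) = 0 ⇔ cos(2*x) = -1/8, i.e. 2*x = ±arccos(-1/8) + 2nπ; keep the solutions lying in [-π, π].
  ⇒ x = -pi + acos(-1/8)/2 ≈ -2.2935, -acos(-1/8)/2 ≈ -0.8481, acos(-1/8)/2 ≈ 0.8481, pi - acos(-1/8)/2 ≈ 2.2935

f''(x) = 16*sin(2*x)
Second-derivative test at each critical point:
  f''(-2.2935) = 15.8745 > 0 → local minimum
  f''(-0.8481) = -15.8745 < 0 → local maximum
  f''(0.8481) = 15.8745 > 0 → local minimum
  f''(2.2935) = -15.8745 < 0 → local maximum

Critical points: x = -pi + acos(-1/8)/2 ≈ -2.2935 (local minimum); x = -acos(-1/8)/2 ≈ -0.8481 (local maximum); x = acos(-1/8)/2 ≈ 0.8481 (local minimum); x = pi - acos(-1/8)/2 ≈ 2.2935 (local maximum)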